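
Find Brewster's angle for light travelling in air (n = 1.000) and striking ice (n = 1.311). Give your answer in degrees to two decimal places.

θ_B ≈ 52.66°

The reflected p-component vanishes when tan θ_B = n₂/n₁.
Here n₂/n₁ = 1.311/1.000 = 1.3110, and Brewster's law gives tan θ_B = n₂/n₁. Taking the arctangent, θ_B = 52.66°.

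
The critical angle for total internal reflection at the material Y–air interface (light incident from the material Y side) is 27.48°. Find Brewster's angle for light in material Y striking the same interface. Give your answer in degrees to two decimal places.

θ_B ≈ 24.77°

sin θ_c = n₂/n₁, so n₂/n₁ = sin 27.48° = 0.4614.
Brewster: tan θ_B = n₂/n₁ = 0.4614.
θ_B = arctan(0.4614) = 24.77°.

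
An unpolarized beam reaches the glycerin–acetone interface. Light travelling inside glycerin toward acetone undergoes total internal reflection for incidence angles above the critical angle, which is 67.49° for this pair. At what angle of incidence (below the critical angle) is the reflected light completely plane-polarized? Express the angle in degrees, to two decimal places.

sin θ_c = n₂/n₁, so n₂/n₁ = sin 67.49° = 0.9238.
Brewster: tan θ_B = n₂/n₁ = 0.9238.
θ_B = arctan(0.9238) = 42.73°.

θ_B ≈ 42.73°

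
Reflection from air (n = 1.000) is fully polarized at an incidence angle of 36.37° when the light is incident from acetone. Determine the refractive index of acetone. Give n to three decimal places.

Brewster's law: tan θ_B = n₂/n₁ (light incident in acetone, refracted into air).
n₁ = n₂ / tan θ_B = 1.000 / tan 36.37° = 1.358.

n ≈ 1.358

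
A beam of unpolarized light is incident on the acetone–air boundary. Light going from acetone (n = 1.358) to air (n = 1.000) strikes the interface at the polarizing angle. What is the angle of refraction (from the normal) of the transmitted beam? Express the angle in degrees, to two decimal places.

θ_t ≈ 53.63°

First find Brewster's angle: tan θ_B = 1.000/1.358 = 0.7364, giving θ_B = 36.37°.
The refracted ray is perpendicular to the reflected ray, so θ_t = 90° − θ_B = 53.63°.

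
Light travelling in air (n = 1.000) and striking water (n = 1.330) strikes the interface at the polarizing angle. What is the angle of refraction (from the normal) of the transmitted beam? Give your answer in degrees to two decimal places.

θ_t ≈ 36.94°

θ_B = arctan(n₂/n₁) = arctan(1.330/1.000) = 53.06°.
Since θ_B + θ_t = 90° at Brewster incidence, θ_t = 90° − 53.06° = 36.94°.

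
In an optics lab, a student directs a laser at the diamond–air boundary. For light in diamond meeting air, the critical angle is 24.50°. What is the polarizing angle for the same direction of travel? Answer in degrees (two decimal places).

θ_B ≈ 22.52°

sin θ_c = n₂/n₁, so n₂/n₁ = sin 24.50° = 0.4147.
Brewster: tan θ_B = n₂/n₁ = 0.4147.
θ_B = arctan(0.4147) = 22.52°.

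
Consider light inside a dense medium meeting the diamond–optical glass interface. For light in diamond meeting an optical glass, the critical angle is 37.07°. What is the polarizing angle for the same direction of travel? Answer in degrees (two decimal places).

sin θ_c = n₂/n₁, so n₂/n₁ = sin 37.07° = 0.6028.
Brewster: tan θ_B = n₂/n₁ = 0.6028.
θ_B = arctan(0.6028) = 31.08°.

θ_B ≈ 31.08°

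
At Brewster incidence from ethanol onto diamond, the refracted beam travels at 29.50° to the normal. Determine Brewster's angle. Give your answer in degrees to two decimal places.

Since the reflected and refracted rays are at right angles at the polarizing angle, θ_B + θ_t = 90°.
So θ_B = 90° − θ_t = 90° − 29.50° = 60.50°.

θ_B ≈ 60.50°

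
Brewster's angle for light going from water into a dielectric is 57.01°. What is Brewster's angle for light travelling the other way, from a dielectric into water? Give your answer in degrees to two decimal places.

Reversing the direction swaps n₁ and n₂, so tan θ_B' = 1/tan θ_B and θ_B' = 90° − θ_B.
Hence θ_B' = 90° − 57.01° = 32.99°.

θ_B' ≈ 32.99°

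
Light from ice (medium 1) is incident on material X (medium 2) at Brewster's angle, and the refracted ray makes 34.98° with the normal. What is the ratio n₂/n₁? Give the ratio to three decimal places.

At Brewster incidence θ_B = 90° − θ_t = 90° − 34.98° = 55.02°.
Then n₂/n₁ = tan θ_B = tan 55.02° = 1.429.

n₂/n₁ ≈ 1.429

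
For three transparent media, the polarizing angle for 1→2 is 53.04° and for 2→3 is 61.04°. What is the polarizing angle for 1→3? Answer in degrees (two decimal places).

θ_B ≈ 67.39°

Each Brewster angle gives a ratio: n₂/n₁ = tan 53.04° = 1.3290, n₃/n₂ = tan 61.04° = 1.8070.
n₃/n₁ = 2.4015. Then tan θ_B(1→3) = n₃/n₁, so θ_B(1→3) = arctan(2.4015) = 67.39°.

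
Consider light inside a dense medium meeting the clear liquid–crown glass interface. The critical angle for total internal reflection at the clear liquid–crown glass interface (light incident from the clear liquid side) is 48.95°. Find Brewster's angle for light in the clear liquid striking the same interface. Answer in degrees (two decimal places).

θ_B ≈ 37.02°

sin θ_c = n₂/n₁, so n₂/n₁ = sin 48.95° = 0.7541.
Brewster: tan θ_B = n₂/n₁ = 0.7541.
θ_B = arctan(0.7541) = 37.02°.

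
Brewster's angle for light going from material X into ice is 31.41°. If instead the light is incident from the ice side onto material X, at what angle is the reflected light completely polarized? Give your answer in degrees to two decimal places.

The two Brewster angles are complementary: θ_B' = 90° − θ_B = 90° − 31.41° = 58.59°.

θ_B' ≈ 58.59°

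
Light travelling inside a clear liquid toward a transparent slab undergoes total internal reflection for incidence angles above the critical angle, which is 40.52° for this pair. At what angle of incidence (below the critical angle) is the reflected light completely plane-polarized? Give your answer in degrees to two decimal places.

n₂/n₁ = sin θ_c = sin 40.52° = 0.6497.
tan θ_B equals the same ratio, so θ_B = arctan(0.6497) = 33.01°.

θ_B ≈ 33.01°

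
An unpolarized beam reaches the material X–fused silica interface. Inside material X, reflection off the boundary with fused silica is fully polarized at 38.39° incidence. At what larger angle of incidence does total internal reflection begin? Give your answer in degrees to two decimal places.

θ_c ≈ 52.40°

tan θ_B = n₂/n₁ = tan 38.39° = 0.7923.
Total internal reflection: sin θ_c = n₂/n₁ = 0.7923.
θ_c = arcsin(0.7923) = 52.40°.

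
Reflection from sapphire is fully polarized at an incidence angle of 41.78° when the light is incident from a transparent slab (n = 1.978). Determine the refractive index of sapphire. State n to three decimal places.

n ≈ 1.767

At Brewster's angle, tan θ_B = n₂/n₁ with n₁ on the incident side (a transparent slab) and n₂ on the transmitted side (sapphire).
n₂ = n₁ tan θ_B = 1.978 × tan 41.78° = 1.767.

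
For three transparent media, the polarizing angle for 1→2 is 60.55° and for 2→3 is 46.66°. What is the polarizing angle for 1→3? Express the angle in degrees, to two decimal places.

θ_B ≈ 61.95°

tan θ_B(1→2) = n₂/n₁ = tan 60.55° = 1.7711.
tan θ_B(2→3) = n₃/n₂ = tan 46.66° = 1.0597.
So n₃/n₁ = (n₂/n₁)(n₃/n₂) = 1.7711 × 1.0597 = 1.8768.
θ_B(1→3) = arctan(1.8768) = 61.95°.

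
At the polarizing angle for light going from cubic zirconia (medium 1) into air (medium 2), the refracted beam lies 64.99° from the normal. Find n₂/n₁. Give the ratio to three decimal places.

n₂/n₁ ≈ 0.467

θ_B + θ_t = 90°, so θ_B = 90° − 64.99° = 25.01°.
tan θ_B = n₂/n₁, so n₂/n₁ = tan 25.01° = 0.467.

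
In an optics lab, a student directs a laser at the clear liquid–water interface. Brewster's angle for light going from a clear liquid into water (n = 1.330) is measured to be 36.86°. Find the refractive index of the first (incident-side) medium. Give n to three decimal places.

Full polarization of the reflected beam means tan θ_B = n₂/n₁, where n₁ is the incident medium (a clear liquid).
n₁ = n₂ / tan θ_B = 1.330 / tan 36.86° = 1.774.

n ≈ 1.774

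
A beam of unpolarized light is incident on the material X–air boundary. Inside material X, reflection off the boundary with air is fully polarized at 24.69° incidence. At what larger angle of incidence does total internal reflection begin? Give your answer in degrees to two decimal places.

tan θ_B = n₂/n₁ = tan 24.69° = 0.4597.
Total internal reflection: sin θ_c = n₂/n₁ = 0.4597.
θ_c = arcsin(0.4597) = 27.37°.

θ_c ≈ 27.37°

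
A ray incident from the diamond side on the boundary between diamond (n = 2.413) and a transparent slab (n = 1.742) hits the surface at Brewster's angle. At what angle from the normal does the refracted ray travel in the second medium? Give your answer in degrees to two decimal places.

θ_t ≈ 54.17°

First find Brewster's angle: tan θ_B = 1.742/2.413 = 0.7219, giving θ_B = 35.83°.
At Brewster's angle the reflected and refracted rays are perpendicular, so θ_t = 90° − θ_B = 90° − 35.83° = 54.17°.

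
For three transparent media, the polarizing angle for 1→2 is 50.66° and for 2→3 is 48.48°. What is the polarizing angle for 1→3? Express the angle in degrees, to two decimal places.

θ_B ≈ 54.03°

n₂/n₁ = tan 50.66° = 1.2200 and n₃/n₂ = tan 48.48° = 1.1295.
Multiplying, n₃/n₁ = 1.2200 × 1.1295 = 1.3780, and θ_B(1→3) = arctan 1.3780 = 54.03°.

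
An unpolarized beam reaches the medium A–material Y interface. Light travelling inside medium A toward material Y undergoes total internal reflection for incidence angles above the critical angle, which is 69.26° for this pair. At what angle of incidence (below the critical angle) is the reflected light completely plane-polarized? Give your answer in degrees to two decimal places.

θ_B ≈ 43.08°

sin θ_c = n₂/n₁, so n₂/n₁ = sin 69.26° = 0.9352.
Brewster: tan θ_B = n₂/n₁ = 0.9352.
θ_B = arctan(0.9352) = 43.08°.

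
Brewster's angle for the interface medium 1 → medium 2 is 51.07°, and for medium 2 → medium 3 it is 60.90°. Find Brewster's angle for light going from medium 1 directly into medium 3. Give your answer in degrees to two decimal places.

Each Brewster angle gives a ratio: n₂/n₁ = tan 51.07° = 1.2380, n₃/n₂ = tan 60.90° = 1.7966.
n₃/n₁ = 2.2242. Then tan θ_B(1→3) = n₃/n₁, so θ_B(1→3) = arctan(2.2242) = 65.79°.

θ_B ≈ 65.79°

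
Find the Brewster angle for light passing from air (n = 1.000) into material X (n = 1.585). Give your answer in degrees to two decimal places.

At Brewster's angle the reflected and refracted rays are perpendicular, which with Snell's law gives tan θ_B = n₂/n₁.
Brewster's condition: tan θ_B = n₂/n₁ = 1.585/1.000 = 1.5850. Taking the arctangent, θ_B = 57.75°.

θ_B ≈ 57.75°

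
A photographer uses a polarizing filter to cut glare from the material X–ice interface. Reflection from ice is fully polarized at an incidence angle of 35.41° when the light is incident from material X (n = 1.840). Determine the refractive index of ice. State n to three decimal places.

n ≈ 1.308

Brewster's law: tan θ_B = n₂/n₁ (light incident in material X, refracted into ice).
n₂ = n₁ tan θ_B = 1.840 × tan 35.41° = 1.308.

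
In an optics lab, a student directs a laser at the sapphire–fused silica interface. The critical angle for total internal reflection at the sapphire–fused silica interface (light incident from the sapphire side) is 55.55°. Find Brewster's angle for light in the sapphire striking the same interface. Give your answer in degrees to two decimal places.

θ_B ≈ 39.51°

At the critical angle sin θ_c = n₂/n₁, giving n₂/n₁ = sin 55.55° = 0.8246.
Then tan θ_B = n₂/n₁ = 0.8246, so θ_B = arctan 0.8246 = 39.51°.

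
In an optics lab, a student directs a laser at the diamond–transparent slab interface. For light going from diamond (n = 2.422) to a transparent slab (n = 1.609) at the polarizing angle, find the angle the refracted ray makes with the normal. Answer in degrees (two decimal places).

θ_B = arctan(n₂/n₁) = arctan(1.609/2.422) = 33.60°.
At Brewster's angle the reflected and refracted rays are perpendicular, so θ_t = 90° − θ_B = 90° − 33.60° = 56.40°.

θ_t ≈ 56.40°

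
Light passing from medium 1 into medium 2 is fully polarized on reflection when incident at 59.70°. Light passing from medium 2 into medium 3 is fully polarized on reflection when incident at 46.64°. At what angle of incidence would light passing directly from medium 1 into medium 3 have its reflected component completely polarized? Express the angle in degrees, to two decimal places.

θ_B ≈ 61.11°

Each Brewster angle gives a ratio: n₂/n₁ = tan 59.70° = 1.7113, n₃/n₂ = tan 46.64° = 1.0590.
Multiplying, n₃/n₁ = 1.7113 × 1.0590 = 1.8122, and θ_B(1→3) = arctan 1.8122 = 61.11°.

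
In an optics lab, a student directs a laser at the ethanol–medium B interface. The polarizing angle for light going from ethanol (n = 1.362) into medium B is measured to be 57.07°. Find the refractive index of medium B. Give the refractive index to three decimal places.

n ≈ 2.103

Full polarization of the reflected beam means tan θ_B = n₂/n₁, where n₁ is the incident medium (ethanol).
n₂ = n₁ tan θ_B = 1.362 × tan 57.07° = 2.103.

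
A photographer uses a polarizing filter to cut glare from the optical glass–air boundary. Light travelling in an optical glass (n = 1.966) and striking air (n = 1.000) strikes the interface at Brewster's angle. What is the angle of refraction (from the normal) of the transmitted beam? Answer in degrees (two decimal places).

tan θ_B = n₂/n₁ = 1.000/1.966 = 0.5086, so θ_B = 26.96°.
Since θ_B + θ_t = 90° at Brewster incidence, θ_t = 90° − 26.96° = 63.04°.

θ_t ≈ 63.04°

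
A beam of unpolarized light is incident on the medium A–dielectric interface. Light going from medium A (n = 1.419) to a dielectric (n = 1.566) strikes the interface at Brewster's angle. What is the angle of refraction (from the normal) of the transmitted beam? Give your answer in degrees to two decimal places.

θ_t ≈ 42.18°

First find Brewster's angle: tan θ_B = 1.566/1.419 = 1.1036, giving θ_B = 47.82°.
The refracted ray is perpendicular to the reflected ray, so θ_t = 90° − θ_B = 42.18°.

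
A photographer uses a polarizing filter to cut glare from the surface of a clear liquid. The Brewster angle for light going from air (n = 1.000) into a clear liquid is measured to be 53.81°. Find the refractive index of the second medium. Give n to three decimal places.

Brewster's law: tan θ_B = n₂/n₁ (light incident in air, refracted into a clear liquid).
n₂ = n₁ tan θ_B = 1.000 × tan 53.81° = 1.367.

n ≈ 1.367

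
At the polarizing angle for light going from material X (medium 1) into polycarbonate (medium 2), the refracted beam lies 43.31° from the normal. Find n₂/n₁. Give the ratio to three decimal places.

At Brewster incidence θ_B = 90° − θ_t = 90° − 43.31° = 46.69°.
Then n₂/n₁ = tan θ_B = tan 46.69° = 1.061.

n₂/n₁ ≈ 1.061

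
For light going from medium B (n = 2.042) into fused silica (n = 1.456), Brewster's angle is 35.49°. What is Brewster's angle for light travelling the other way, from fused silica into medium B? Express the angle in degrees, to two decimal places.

Reversing the direction swaps n₁ and n₂, so tan θ_B' = 1/tan θ_B and θ_B' = 90° − θ_B.
Hence θ_B' = 90° − 35.49° = 54.51°.

θ_B' ≈ 54.51°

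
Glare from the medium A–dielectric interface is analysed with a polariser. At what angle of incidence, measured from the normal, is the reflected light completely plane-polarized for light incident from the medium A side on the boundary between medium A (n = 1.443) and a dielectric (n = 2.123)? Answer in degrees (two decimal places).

tan θ_B = n₂/n₁ = 2.123/1.443 = 1.4712. Taking the arctangent, θ_B = 55.80°.

θ_B ≈ 55.80°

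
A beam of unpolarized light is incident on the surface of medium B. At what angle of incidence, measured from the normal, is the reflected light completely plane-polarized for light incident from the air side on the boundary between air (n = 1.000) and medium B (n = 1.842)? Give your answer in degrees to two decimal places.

Brewster's condition: tan θ_B = n₂/n₁ = 1.842/1.000 = 1.8420.
So θ_B = arctan 1.8420 = 61.50°.

θ_B ≈ 61.50°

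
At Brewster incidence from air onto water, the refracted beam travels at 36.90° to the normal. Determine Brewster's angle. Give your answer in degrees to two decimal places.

θ_B ≈ 53.10°

Brewster's condition makes the reflected and refracted beams perpendicular: θ_B + θ_t = 90°.
So θ_B = 90° − θ_t = 90° − 36.90° = 53.10°.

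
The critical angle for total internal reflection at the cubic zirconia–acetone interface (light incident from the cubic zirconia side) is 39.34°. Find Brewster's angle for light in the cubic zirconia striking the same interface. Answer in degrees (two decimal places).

θ_B ≈ 32.37°

sin θ_c = n₂/n₁, so n₂/n₁ = sin 39.34° = 0.6339.
Brewster: tan θ_B = n₂/n₁ = 0.6339.
θ_B = arctan(0.6339) = 32.37°.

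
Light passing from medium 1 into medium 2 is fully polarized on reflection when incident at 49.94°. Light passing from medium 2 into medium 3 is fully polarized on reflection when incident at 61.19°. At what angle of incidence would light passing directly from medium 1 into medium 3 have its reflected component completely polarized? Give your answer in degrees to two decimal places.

Each Brewster angle gives a ratio: n₂/n₁ = tan 49.94° = 1.1892, n₃/n₂ = tan 61.19° = 1.8182.
So n₃/n₁ = (n₂/n₁)(n₃/n₂) = 1.1892 × 1.8182 = 2.1623.
θ_B(1→3) = arctan(2.1623) = 65.18°.

θ_B ≈ 65.18°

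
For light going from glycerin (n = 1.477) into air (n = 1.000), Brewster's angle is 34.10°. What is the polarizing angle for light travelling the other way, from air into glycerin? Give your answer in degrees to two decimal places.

Reversing the direction swaps n₁ and n₂, so tan θ_B' = 1/tan θ_B and θ_B' = 90° − θ_B.
Hence θ_B' = 90° − 34.10° = 55.90°.

θ_B' ≈ 55.90°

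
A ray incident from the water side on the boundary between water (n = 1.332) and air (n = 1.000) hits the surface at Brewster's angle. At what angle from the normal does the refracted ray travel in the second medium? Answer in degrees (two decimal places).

θ_t ≈ 53.10°

tan θ_B = n₂/n₁ = 1.000/1.332 = 0.7508, so θ_B = 36.90°.
Since θ_B + θ_t = 90° at Brewster incidence, θ_t = 90° − 36.90° = 53.10°.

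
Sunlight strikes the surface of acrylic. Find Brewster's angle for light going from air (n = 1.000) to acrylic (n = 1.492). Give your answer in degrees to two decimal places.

θ_B ≈ 56.17°

tan θ_B = n₂/n₁ = 1.492/1.000 = 1.4920.
θ_B = arctan(1.4920) = 56.17°.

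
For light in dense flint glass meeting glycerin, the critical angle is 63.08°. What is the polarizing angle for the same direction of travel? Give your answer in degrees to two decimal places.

θ_B ≈ 41.72°

sin θ_c = n₂/n₁, so n₂/n₁ = sin 63.08° = 0.8916.
Brewster: tan θ_B = n₂/n₁ = 0.8916.
θ_B = arctan(0.8916) = 41.72°.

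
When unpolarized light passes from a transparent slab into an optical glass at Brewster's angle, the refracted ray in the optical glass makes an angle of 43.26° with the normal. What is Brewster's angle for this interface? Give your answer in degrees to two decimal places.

At Brewster's angle the reflected and refracted rays are perpendicular, so θ_B + θ_t = 90°.
θ_B = 90° − 43.26° = 46.74°.

θ_B ≈ 46.74°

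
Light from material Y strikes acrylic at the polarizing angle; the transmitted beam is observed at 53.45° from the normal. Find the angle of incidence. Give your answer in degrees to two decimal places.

θ_B ≈ 36.55°

Since the reflected and refracted rays are at right angles at the polarizing angle, θ_B + θ_t = 90°.
θ_B = 90° − 53.45° = 36.55°.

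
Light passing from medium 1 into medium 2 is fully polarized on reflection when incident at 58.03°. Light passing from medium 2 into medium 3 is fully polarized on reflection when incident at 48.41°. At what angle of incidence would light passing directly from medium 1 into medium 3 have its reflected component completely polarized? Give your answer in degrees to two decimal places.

tan θ_B(1→2) = n₂/n₁ = tan 58.03° = 1.6022.
tan θ_B(2→3) = n₃/n₂ = tan 48.41° = 1.1267.
Multiplying, n₃/n₁ = 1.6022 × 1.1267 = 1.8052, and θ_B(1→3) = arctan 1.8052 = 61.02°.

θ_B ≈ 61.02°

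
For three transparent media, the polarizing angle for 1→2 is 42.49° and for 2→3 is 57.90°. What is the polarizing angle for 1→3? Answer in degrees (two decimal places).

tan θ_B(1→2) = n₂/n₁ = tan 42.49° = 0.9160.
tan θ_B(2→3) = n₃/n₂ = tan 57.90° = 1.5941.
Multiplying, n₃/n₁ = 0.9160 × 1.5941 = 1.4602, and θ_B(1→3) = arctan 1.4602 = 55.60°.

θ_B ≈ 55.60°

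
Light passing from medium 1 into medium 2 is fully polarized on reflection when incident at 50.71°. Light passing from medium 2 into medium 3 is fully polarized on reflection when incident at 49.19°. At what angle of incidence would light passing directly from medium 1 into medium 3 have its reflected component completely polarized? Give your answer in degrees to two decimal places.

θ_B ≈ 54.76°

tan θ_B(1→2) = n₂/n₁ = tan 50.71° = 1.2222.
tan θ_B(2→3) = n₃/n₂ = tan 49.19° = 1.1581.
Multiplying, n₃/n₁ = 1.2222 × 1.1581 = 1.4154, and θ_B(1→3) = arctan 1.4154 = 54.76°.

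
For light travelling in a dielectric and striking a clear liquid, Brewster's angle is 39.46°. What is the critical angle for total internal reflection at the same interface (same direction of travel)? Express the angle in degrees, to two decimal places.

θ_c ≈ 55.40°

tan θ_B = n₂/n₁ = tan 39.46° = 0.8232.
Total internal reflection: sin θ_c = n₂/n₁ = 0.8232.
θ_c = arcsin(0.8232) = 55.40°.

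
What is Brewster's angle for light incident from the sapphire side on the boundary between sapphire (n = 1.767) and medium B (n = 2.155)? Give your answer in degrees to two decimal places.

θ_B ≈ 50.65°

Brewster's condition: tan θ_B = n₂/n₁ = 2.155/1.767 = 1.2196.
θ_B = arctan(1.2196) = 50.65°.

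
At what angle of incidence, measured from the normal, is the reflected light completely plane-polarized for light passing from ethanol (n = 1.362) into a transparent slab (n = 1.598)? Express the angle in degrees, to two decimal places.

θ_B ≈ 49.56°

tan θ_B = n₂/n₁ = 1.598/1.362 = 1.1733. Taking the arctangent, θ_B = 49.56°.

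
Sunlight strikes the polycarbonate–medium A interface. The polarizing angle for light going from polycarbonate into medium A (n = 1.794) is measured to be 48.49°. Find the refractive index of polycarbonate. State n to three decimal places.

n ≈ 1.588

At the polarizing angle, tan θ_B = n₂/n₁ with n₁ on the incident side (polycarbonate) and n₂ on the transmitted side (medium A).
n₁ = n₂ / tan θ_B = 1.794 / tan 48.49° = 1.588.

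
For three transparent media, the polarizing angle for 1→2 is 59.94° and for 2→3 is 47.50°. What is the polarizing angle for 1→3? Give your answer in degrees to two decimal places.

θ_B ≈ 62.06°

tan θ_B(1→2) = n₂/n₁ = tan 59.94° = 1.7279.
tan θ_B(2→3) = n₃/n₂ = tan 47.50° = 1.0913.
So n₃/n₁ = (n₂/n₁)(n₃/n₂) = 1.7279 × 1.0913 = 1.8856.
θ_B(1→3) = arctan(1.8856) = 62.06°.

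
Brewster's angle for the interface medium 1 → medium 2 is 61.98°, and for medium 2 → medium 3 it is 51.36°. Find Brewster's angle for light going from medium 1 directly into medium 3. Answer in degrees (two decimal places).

θ_B ≈ 66.95°

n₂/n₁ = tan 61.98° = 1.8791 and n₃/n₂ = tan 51.36° = 1.2509.
n₃/n₁ = 2.3506. Then tan θ_B(1→3) = n₃/n₁, so θ_B(1→3) = arctan(2.3506) = 66.95°.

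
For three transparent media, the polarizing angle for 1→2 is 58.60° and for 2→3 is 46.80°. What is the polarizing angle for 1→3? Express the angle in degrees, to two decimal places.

θ_B ≈ 60.18°

tan θ_B(1→2) = n₂/n₁ = tan 58.60° = 1.6383.
tan θ_B(2→3) = n₃/n₂ = tan 46.80° = 1.0649.
So n₃/n₁ = (n₂/n₁)(n₃/n₂) = 1.6383 × 1.0649 = 1.7446.
θ_B(1→3) = arctan(1.7446) = 60.18°.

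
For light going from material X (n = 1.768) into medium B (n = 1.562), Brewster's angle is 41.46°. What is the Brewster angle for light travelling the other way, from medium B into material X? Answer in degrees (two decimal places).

tan θ_B' = n₁/n₂ = 1/tan θ_B, so θ_B' = 90° − θ_B.
θ_B' = 90° − 41.46° = 48.54°.

θ_B' ≈ 48.54°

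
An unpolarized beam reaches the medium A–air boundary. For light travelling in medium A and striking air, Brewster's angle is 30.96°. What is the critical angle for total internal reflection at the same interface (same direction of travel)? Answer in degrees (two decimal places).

θ_c ≈ 36.86°

n₂/n₁ = tan 30.96° = 0.5999; the critical angle satisfies sin θ_c = n₂/n₁.
θ_c = arcsin(0.5999) = 36.86°.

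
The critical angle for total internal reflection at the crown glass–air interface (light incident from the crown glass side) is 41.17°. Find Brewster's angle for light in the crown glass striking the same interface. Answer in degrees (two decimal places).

θ_B ≈ 33.36°

n₂/n₁ = sin θ_c = sin 41.17° = 0.6583.
tan θ_B equals the same ratio, so θ_B = arctan(0.6583) = 33.36°.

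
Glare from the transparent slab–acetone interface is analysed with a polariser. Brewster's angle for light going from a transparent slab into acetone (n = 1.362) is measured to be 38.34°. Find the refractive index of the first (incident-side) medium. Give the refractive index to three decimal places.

Brewster's law: tan θ_B = n₂/n₁ (light incident in a transparent slab, refracted into acetone).
n₁ = n₂ / tan θ_B = 1.362 / tan 38.34° = 1.722.

n ≈ 1.722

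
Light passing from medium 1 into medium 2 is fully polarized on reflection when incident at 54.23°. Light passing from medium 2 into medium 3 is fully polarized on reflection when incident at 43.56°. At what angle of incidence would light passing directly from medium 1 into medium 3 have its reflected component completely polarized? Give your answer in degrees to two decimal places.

θ_B ≈ 52.85°

tan θ_B(1→2) = n₂/n₁ = tan 54.23° = 1.3881.
tan θ_B(2→3) = n₃/n₂ = tan 43.56° = 0.9510.
Multiplying, n₃/n₁ = 1.3881 × 0.9510 = 1.3200, and θ_B(1→3) = arctan 1.3200 = 52.85°.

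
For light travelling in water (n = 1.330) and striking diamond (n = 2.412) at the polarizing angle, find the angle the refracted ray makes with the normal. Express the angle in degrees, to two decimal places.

θ_t ≈ 28.87°

θ_B = arctan(n₂/n₁) = arctan(2.412/1.330) = 61.13°.
At Brewster's angle the reflected and refracted rays are perpendicular, so θ_t = 90° − θ_B = 90° − 61.13° = 28.87°.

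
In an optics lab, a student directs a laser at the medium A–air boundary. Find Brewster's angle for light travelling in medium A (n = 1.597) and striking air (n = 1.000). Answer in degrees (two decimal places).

tan θ_B = n₂/n₁ = 1.000/1.597 = 0.6262.
θ_B = arctan(0.6262) = 32.05°.

θ_B ≈ 32.05°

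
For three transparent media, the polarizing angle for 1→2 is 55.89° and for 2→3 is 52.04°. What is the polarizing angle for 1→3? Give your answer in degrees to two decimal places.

n₂/n₁ = tan 55.89° = 1.4764 and n₃/n₂ = tan 52.04° = 1.2818.
n₃/n₁ = 1.8925. Then tan θ_B(1→3) = n₃/n₁, so θ_B(1→3) = arctan(1.8925) = 62.15°.

θ_B ≈ 62.15°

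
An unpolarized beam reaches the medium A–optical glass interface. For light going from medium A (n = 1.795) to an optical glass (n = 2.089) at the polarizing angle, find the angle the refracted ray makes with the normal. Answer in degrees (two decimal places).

θ_t ≈ 40.67°

First find Brewster's angle: tan θ_B = 2.089/1.795 = 1.1638, giving θ_B = 49.33°.
At Brewster's angle the reflected and refracted rays are perpendicular, so θ_t = 90° − θ_B = 90° − 49.33° = 40.67°.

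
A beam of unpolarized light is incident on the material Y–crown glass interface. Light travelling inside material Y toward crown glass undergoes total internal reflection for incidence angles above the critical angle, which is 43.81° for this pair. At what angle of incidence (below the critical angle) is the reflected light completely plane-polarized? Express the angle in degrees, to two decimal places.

θ_B ≈ 34.69°

sin θ_c = n₂/n₁, so n₂/n₁ = sin 43.81° = 0.6923.
Brewster: tan θ_B = n₂/n₁ = 0.6923.
θ_B = arctan(0.6923) = 34.69°.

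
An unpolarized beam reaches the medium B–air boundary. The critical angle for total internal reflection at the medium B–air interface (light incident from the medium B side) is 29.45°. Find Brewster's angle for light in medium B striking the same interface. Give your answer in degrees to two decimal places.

θ_B ≈ 26.18°

sin θ_c = n₂/n₁, so n₂/n₁ = sin 29.45° = 0.4917.
Brewster: tan θ_B = n₂/n₁ = 0.4917.
θ_B = arctan(0.4917) = 26.18°.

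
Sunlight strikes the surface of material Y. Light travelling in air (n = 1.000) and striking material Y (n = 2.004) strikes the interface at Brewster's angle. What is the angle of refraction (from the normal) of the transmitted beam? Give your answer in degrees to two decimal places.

tan θ_B = n₂/n₁ = 2.004/1.000 = 2.0040, so θ_B = 63.48°.
Since θ_B + θ_t = 90° at Brewster incidence, θ_t = 90° − 63.48° = 26.52°.

θ_t ≈ 26.52°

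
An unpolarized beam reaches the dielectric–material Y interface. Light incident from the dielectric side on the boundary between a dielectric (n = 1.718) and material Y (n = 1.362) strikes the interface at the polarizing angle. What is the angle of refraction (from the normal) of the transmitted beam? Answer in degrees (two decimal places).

θ_t ≈ 51.59°

First find Brewster's angle: tan θ_B = 1.362/1.718 = 0.7928, giving θ_B = 38.41°.
At Brewster's angle the reflected and refracted rays are perpendicular, so θ_t = 90° − θ_B = 90° − 38.41° = 51.59°.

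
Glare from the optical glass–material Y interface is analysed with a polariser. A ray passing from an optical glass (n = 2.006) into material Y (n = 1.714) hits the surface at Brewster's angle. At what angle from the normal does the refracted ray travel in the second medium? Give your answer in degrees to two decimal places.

tan θ_B = n₂/n₁ = 1.714/2.006 = 0.8544, so θ_B = 40.51°.
The refracted ray is perpendicular to the reflected ray, so θ_t = 90° − θ_B = 49.49°.

θ_t ≈ 49.49°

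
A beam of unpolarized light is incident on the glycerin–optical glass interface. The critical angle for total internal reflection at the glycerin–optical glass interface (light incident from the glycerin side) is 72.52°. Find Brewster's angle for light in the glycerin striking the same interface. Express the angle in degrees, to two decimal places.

θ_B ≈ 43.65°

sin θ_c = n₂/n₁, so n₂/n₁ = sin 72.52° = 0.9538.
Brewster: tan θ_B = n₂/n₁ = 0.9538.
θ_B = arctan(0.9538) = 43.65°.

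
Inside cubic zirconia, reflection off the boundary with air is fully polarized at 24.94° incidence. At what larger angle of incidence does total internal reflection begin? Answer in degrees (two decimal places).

θ_c ≈ 27.71°

tan θ_B = n₂/n₁ = tan 24.94° = 0.4650.
Total internal reflection: sin θ_c = n₂/n₁ = 0.4650.
θ_c = arcsin(0.4650) = 27.71°.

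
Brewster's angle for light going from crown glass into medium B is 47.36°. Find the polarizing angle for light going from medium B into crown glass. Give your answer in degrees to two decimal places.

θ_B' ≈ 42.64°

Reversing the direction swaps n₁ and n₂, so tan θ_B' = 1/tan θ_B and θ_B' = 90° − θ_B.
Hence θ_B' = 90° − 47.36° = 42.64°.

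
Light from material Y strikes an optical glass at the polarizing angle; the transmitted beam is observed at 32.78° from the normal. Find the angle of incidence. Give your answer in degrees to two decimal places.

At Brewster's angle the reflected and refracted rays are perpendicular, so θ_B + θ_t = 90°.
So θ_B = 90° − θ_t = 90° − 32.78° = 57.22°.

θ_B ≈ 57.22°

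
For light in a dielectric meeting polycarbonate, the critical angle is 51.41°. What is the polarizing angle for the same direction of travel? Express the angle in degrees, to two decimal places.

θ_B ≈ 38.01°

sin θ_c = n₂/n₁, so n₂/n₁ = sin 51.41° = 0.7816.
Brewster: tan θ_B = n₂/n₁ = 0.7816.
θ_B = arctan(0.7816) = 38.01°.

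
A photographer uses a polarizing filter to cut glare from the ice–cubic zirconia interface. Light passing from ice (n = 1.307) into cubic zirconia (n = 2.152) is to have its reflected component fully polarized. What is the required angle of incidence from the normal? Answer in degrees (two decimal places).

θ_B ≈ 58.73°

tan θ_B = n₂/n₁ = 2.152/1.307 = 1.6465. Taking the arctangent, θ_B = 58.73°.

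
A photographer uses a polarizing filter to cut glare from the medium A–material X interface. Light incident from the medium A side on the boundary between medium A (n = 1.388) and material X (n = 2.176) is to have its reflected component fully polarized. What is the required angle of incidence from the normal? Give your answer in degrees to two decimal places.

Brewster's condition: tan θ_B = n₂/n₁ = 2.176/1.388 = 1.5677.
So θ_B = arctan 1.5677 = 57.47°.

θ_B ≈ 57.47°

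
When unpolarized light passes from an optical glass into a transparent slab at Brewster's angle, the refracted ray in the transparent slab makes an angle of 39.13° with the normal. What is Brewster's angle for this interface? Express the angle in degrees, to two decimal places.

Since the reflected and refracted rays are at right angles at the polarizing angle, θ_B + θ_t = 90°.
θ_B = 90° − 39.13° = 50.87°.

θ_B ≈ 50.87°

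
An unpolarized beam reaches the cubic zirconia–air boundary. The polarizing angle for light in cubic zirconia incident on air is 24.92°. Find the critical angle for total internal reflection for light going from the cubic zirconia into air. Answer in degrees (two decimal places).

θ_c ≈ 27.68°

tan θ_B = n₂/n₁ = tan 24.92° = 0.4646.
Total internal reflection: sin θ_c = n₂/n₁ = 0.4646.
θ_c = arcsin(0.4646) = 27.68°.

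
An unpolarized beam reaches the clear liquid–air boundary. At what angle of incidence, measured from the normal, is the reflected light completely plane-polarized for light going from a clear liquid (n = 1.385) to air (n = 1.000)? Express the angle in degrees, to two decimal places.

tan θ_B = n₂/n₁ = 1.000/1.385 = 0.7220.
So θ_B = arctan 0.7220 = 35.83°.

θ_B ≈ 35.83°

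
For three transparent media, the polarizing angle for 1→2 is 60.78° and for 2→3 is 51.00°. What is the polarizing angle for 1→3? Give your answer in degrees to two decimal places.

θ_B ≈ 65.63°

tan θ_B(1→2) = n₂/n₁ = tan 60.78° = 1.7878.
tan θ_B(2→3) = n₃/n₂ = tan 51.00° = 1.2349.
n₃/n₁ = 2.2078. Then tan θ_B(1→3) = n₃/n₁, so θ_B(1→3) = arctan(2.2078) = 65.63°.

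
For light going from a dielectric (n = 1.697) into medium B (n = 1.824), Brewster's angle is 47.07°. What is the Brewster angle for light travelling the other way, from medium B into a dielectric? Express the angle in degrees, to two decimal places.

The two Brewster angles are complementary: θ_B' = 90° − θ_B = 90° − 47.07° = 42.93°.

θ_B' ≈ 42.93°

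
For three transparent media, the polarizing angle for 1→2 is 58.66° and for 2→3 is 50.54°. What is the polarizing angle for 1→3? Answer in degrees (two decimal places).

n₂/n₁ = tan 58.66° = 1.6421 and n₃/n₂ = tan 50.54° = 1.2148.
So n₃/n₁ = (n₂/n₁)(n₃/n₂) = 1.6421 × 1.2148 = 1.9949.
θ_B(1→3) = arctan(1.9949) = 63.38°.

θ_B ≈ 63.38°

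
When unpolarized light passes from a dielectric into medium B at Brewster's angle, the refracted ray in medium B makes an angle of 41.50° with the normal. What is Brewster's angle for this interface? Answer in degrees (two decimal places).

Brewster's condition makes the reflected and refracted beams perpendicular: θ_B + θ_t = 90°.
So θ_B = 90° − θ_t = 90° − 41.50° = 48.50°.

θ_B ≈ 48.50°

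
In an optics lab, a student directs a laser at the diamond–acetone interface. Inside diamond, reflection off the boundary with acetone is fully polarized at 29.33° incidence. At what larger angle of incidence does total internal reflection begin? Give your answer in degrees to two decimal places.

From Brewster, n₂/n₁ = tan θ_B = tan 29.33° = 0.5619.
Then sin θ_c = n₂/n₁ = 0.5619, so θ_c = arcsin 0.5619 = 34.18°.

θ_c ≈ 34.18°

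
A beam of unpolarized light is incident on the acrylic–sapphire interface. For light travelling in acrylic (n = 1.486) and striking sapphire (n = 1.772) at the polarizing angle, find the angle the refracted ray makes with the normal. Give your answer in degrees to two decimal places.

θ_t ≈ 39.98°

θ_B = arctan(n₂/n₁) = arctan(1.772/1.486) = 50.02°.
Since θ_B + θ_t = 90° at Brewster incidence, θ_t = 90° − 50.02° = 39.98°.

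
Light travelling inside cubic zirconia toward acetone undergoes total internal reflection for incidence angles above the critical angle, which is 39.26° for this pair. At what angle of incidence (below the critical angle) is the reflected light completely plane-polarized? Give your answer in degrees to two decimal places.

θ_B ≈ 32.33°

sin θ_c = n₂/n₁, so n₂/n₁ = sin 39.26° = 0.6328.
Brewster: tan θ_B = n₂/n₁ = 0.6328.
θ_B = arctan(0.6328) = 32.33°.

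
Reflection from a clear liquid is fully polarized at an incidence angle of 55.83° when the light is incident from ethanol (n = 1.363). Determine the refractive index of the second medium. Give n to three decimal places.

n ≈ 2.008

Full polarization of the reflected beam means tan θ_B = n₂/n₁, where n₁ is the incident medium (ethanol).
n₂ = n₁ tan θ_B = 1.363 × tan 55.83° = 2.008.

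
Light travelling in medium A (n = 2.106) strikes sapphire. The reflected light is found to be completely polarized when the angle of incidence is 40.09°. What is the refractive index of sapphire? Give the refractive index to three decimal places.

Full polarization of the reflected beam means tan θ_B = n₂/n₁, where n₁ is the incident medium (medium A).
n₂ = n₁ tan θ_B = 2.106 × tan 40.09° = 1.773.

n ≈ 1.773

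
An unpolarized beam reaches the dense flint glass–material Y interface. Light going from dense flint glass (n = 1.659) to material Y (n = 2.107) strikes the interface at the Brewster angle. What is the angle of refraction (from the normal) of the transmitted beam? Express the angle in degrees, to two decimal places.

First find Brewster's angle: tan θ_B = 2.107/1.659 = 1.2700, giving θ_B = 51.78°.
Since θ_B + θ_t = 90° at Brewster incidence, θ_t = 90° − 51.78° = 38.22°.

θ_t ≈ 38.22°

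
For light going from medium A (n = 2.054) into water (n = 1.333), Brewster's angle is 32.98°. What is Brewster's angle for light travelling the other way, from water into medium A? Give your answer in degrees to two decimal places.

The two Brewster angles are complementary: θ_B' = 90° − θ_B = 90° − 32.98° = 57.02°.

θ_B' ≈ 57.02°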